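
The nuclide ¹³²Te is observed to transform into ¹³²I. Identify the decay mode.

ΔA = 132 − 132 = 0; ΔZ = 53 − 52 = +1.
A is unchanged and Z rises by 1 — a neutron has become a proton (β⁻ decay).

beta-minus decay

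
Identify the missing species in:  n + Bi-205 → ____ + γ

Bi-206

Conserve mass number: 1 + 205 = A + 0, so A = 206.
Conserve atomic number: 0 + 83 = Z + 0, so Z = 83.
Z = 83 is bismuth, so the species is Bi-206.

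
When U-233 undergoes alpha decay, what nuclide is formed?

Th-229

Alpha decay: mass number changes by -4, atomic number by -2.
A: 233 − 4 = 229; Z: 92 − 2 = 90.
Z = 90 is thorium, so the daughter is Th-229.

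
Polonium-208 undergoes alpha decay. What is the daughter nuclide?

Alpha decay: mass number changes by -4, atomic number by -2.
A: 208 − 4 = 204; Z: 84 − 2 = 82.
Z = 82 is lead, so the daughter is lead-204.

Pb-204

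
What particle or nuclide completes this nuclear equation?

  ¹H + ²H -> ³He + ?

gamma ray

Conserve mass number: 1 + 2 = 3 + A, so A = 0.
Conserve atomic number: 1 + 1 = 2 + Z, so Z = 0.
A = 0 and Z = 0 is γ — a gamma ray.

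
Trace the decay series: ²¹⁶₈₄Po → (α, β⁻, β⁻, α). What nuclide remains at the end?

Pb-208

Start: (A, Z) = (216, 84).
After α: (212, 82).
After β⁻: (212, 83).
After β⁻: (212, 84).
After α: (208, 82).
Z = 82 is lead.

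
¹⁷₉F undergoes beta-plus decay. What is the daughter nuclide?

Beta-plus decay: mass number changes by +0, atomic number by -1.
A: 17 = 17; Z: 9 − 1 = 8.
Z = 8 is oxygen, so the daughter is ¹⁷₈O.

O-17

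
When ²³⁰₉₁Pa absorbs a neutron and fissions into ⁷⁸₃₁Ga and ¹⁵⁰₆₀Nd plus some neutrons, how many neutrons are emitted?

3

Conserve mass number: 231 = 78 + 150 + k, so k = 231 − 228 = 3.
Check atomic number: 91 = 31 + 60 + 0 = 91. ✓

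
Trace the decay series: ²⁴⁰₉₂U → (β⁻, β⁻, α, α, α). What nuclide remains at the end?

Ra-228

Start: (A, Z) = (240, 92).
After β⁻: (240, 93).
After β⁻: (240, 94).
After α: (236, 92).
After α: (232, 90).
After α: (228, 88).
Z = 88 is radium.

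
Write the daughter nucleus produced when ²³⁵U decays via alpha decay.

Alpha decay: mass number changes by -4, atomic number by -2.
A: 235 − 4 = 231; Z: 92 − 2 = 90.
Z = 90 is thorium, so the daughter is ²³¹Th.

Th-231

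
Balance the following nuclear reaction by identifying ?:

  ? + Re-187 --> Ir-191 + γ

Conserve mass number: A + 187 = 191 + 0, so A = 4.
Conserve atomic number: Z + 75 = 77 + 0, so Z = 2.
A = 4 and Z = 2 is He-4 — an alpha particle.

alpha particle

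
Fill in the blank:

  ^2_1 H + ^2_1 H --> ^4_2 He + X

gamma ray

Conserve mass number: 2 + 2 = 4 + A, so A = 0.
Conserve atomic number: 1 + 1 = 2 + Z, so Z = 0.
A = 0 and Z = 0 is ^0_0 γ — a gamma ray.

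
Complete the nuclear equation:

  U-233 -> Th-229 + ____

Conserve mass number: 233 = 229 + A, so A = 4.
Conserve atomic number: 92 = 90 + Z, so Z = 2.
A = 4 and Z = 2 is He-4 — an alpha particle.

alpha particle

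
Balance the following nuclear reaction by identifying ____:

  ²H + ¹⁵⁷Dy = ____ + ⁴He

Tb-155

Conserve mass number: 2 + 157 = A + 4, so A = 155.
Conserve atomic number: 1 + 66 = Z + 2, so Z = 65.
Z = 65 is terbium, so the species is ¹⁵⁵Tb.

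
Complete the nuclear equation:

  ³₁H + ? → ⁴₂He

Conserve mass number: 3 + A = 4, so A = 1.
Conserve atomic number: 1 + Z = 2, so Z = 1.
A = 1 and Z = 1 is ¹₁H — a proton.

proton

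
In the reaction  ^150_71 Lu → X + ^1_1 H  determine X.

Conserve mass number: 150 = A + 1, so A = 149.
Conserve atomic number: 71 = Z + 1, so Z = 70.
Z = 70 is ytterbium, so the species is ^149_70 Yb.

Yb-149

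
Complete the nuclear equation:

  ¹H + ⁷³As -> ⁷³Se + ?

neutron

Conserve mass number: 1 + 73 = 73 + A, so A = 1.
Conserve atomic number: 1 + 33 = 34 + Z, so Z = 0.
A = 1 and Z = 0 is ¹n — a neutron.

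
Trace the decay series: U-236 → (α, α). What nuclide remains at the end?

Ra-228

Start: (A, Z) = (236, 92).
After α: (232, 90).
After α: (228, 88).
Z = 88 is radium.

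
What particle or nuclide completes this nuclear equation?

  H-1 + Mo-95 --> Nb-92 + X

alpha particle

Conserve mass number: 1 + 95 = 92 + A, so A = 4.
Conserve atomic number: 1 + 42 = 41 + Z, so Z = 2.
A = 4 and Z = 2 is He-4 — an alpha particle.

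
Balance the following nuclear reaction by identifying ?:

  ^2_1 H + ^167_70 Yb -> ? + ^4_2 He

Tm-165

Conserve mass number: 2 + 167 = A + 4, so A = 165.
Conserve atomic number: 1 + 70 = Z + 2, so Z = 69.
Z = 69 is thulium, so the species is ^165_69 Tm.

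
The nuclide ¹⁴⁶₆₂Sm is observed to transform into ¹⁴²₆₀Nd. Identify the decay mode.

alpha decay

ΔA = 142 − 146 = -4; ΔZ = 60 − 62 = -2.
A drops by 4 and Z drops by 2 — the signature of alpha emission.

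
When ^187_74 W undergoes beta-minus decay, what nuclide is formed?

Beta-minus decay: mass number changes by +0, atomic number by +1.
A: 187 = 187; Z: 74 + 1 = 75.
Z = 75 is rhenium, so the daughter is ^187_75 Re.

Re-187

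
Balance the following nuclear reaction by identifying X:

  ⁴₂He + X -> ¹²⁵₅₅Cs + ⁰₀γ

I-121

Conserve mass number: 4 + A = 125 + 0, so A = 121.
Conserve atomic number: 2 + Z = 55 + 0, so Z = 53.
Z = 53 is iodine, so the species is ¹²¹₅₃I.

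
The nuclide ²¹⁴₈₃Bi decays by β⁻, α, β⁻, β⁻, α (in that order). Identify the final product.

Start: (A, Z) = (214, 83).
After β⁻: (214, 84).
After α: (210, 82).
After β⁻: (210, 83).
After β⁻: (210, 84).
After α: (206, 82).
Z = 82 is lead.

Pb-206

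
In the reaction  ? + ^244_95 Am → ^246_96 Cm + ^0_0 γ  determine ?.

Conserve mass number: A + 244 = 246 + 0, so A = 2.
Conserve atomic number: Z + 95 = 96 + 0, so Z = 1.
A = 2 and Z = 1 is ^2_1 H — a deuteron.

deuteron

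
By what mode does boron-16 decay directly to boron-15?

neutron emission

ΔA = 15 − 16 = -1; ΔZ = 5 − 5 = +0.
A drops by 1 with Z unchanged — a neutron was emitted.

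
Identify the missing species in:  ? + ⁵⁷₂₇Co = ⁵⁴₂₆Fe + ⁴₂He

Conserve mass number: A + 57 = 54 + 4, so A = 1.
Conserve atomic number: Z + 27 = 26 + 2, so Z = 1.
A = 1 and Z = 1 is ¹₁H — a proton.

proton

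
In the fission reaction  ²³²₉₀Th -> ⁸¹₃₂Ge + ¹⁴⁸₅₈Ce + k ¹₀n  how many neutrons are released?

3

Conserve mass number: 232 = 81 + 148 + k, so k = 232 − 229 = 3.
Check atomic number: 90 = 32 + 58 + 0 = 90. ✓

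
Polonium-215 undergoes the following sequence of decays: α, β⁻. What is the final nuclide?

Start: (A, Z) = (215, 84).
After α: (211, 82).
After β⁻: (211, 83).
Z = 83 is bismuth.

Bi-211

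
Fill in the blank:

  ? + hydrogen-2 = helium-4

Conserve mass number: A + 2 = 4, so A = 2.
Conserve atomic number: Z + 1 = 2, so Z = 1.
A = 2 and Z = 1 is hydrogen-2 — a deuteron.

deuteron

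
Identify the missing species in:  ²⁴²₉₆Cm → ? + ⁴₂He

Conserve mass number: 242 = A + 4, so A = 238.
Conserve atomic number: 96 = Z + 2, so Z = 94.
Z = 94 is plutonium, so the species is ²³⁸₉₄Pu.

Pu-238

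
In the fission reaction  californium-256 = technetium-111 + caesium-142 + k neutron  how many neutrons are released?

Conserve mass number: 256 = 111 + 142 + k, so k = 256 − 253 = 3.
Check atomic number: 98 = 43 + 55 + 0 = 98. ✓

3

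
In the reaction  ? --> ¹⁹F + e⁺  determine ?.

Ne-19

Conserve mass number: A = 19 + 0, so A = 19.
Conserve atomic number: Z = 9 + 1, so Z = 10.
Z = 10 is neon, so the species is ¹⁹Ne.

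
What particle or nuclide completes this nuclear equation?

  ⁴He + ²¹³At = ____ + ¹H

Conserve mass number: 4 + 213 = A + 1, so A = 216.
Conserve atomic number: 2 + 85 = Z + 1, so Z = 86.
Z = 86 is radon, so the species is ²¹⁶Rn.

Rn-216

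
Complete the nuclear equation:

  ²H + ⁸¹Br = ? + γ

Kr-83

Conserve mass number: 2 + 81 = A + 0, so A = 83.
Conserve atomic number: 1 + 35 = Z + 0, so Z = 36.
Z = 36 is krypton, so the species is ⁸³Kr.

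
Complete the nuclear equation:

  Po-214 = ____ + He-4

Conserve mass number: 214 = A + 4, so A = 210.
Conserve atomic number: 84 = Z + 2, so Z = 82.
Z = 82 is lead, so the species is Pb-210.

Pb-210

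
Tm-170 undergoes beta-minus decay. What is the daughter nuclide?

Yb-170

Beta-minus decay: mass number changes by +0, atomic number by +1.
A: 170 = 170; Z: 69 + 1 = 70.
Z = 70 is ytterbium, so the daughter is Yb-170.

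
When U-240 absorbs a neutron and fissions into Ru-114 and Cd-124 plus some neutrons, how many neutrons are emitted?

Conserve mass number: 241 = 114 + 124 + k, so k = 241 − 238 = 3.
Check atomic number: 92 = 44 + 48 + 0 = 92. ✓

3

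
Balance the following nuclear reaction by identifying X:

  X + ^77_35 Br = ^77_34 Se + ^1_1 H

Conserve mass number: A + 77 = 77 + 1, so A = 1.
Conserve atomic number: Z + 35 = 34 + 1, so Z = 0.
A = 1 and Z = 0 is ^1_0 n — a neutron.

neutron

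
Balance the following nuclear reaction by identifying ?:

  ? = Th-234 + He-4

Conserve mass number: A = 234 + 4, so A = 238.
Conserve atomic number: Z = 90 + 2, so Z = 92.
Z = 92 is uranium, so the species is U-238.

U-238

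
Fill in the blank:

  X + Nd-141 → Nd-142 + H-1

Conserve mass number: A + 141 = 142 + 1, so A = 2.
Conserve atomic number: Z + 60 = 60 + 1, so Z = 1.
A = 2 and Z = 1 is H-2 — a deuteron.

deuteron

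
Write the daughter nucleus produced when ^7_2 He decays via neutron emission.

He-6

Neutron emission: mass number changes by -1, atomic number by +0.
A: 7 − 1 = 6; Z: 2 = 2.
Z = 2 is helium, so the daughter is ^6_2 He.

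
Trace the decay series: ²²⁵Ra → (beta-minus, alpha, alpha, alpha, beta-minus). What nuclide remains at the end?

Start: (A, Z) = (225, 88).
After β⁻: (225, 89).
After α: (221, 87).
After α: (217, 85).
After α: (213, 83).
After β⁻: (213, 84).
Z = 84 is polonium.

Po-213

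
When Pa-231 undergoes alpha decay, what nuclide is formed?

Alpha decay: mass number changes by -4, atomic number by -2.
A: 231 − 4 = 227; Z: 91 − 2 = 89.
Z = 89 is actinium, so the daughter is Ac-227.

Ac-227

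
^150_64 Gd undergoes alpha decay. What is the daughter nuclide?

Alpha decay: mass number changes by -4, atomic number by -2.
A: 150 − 4 = 146; Z: 64 − 2 = 62.
Z = 62 is samarium, so the daughter is ^146_62 Sm.

Sm-146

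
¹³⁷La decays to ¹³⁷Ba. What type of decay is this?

beta-plus decay or electron capture

ΔA = 137 − 137 = 0; ΔZ = 56 − 57 = -1.
A is unchanged and Z drops by 1 — a proton has become a neutron (β⁺ emission or electron capture).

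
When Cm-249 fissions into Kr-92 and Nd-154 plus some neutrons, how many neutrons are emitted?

Conserve mass number: 249 = 92 + 154 + k, so k = 249 − 246 = 3.
Check atomic number: 96 = 36 + 60 + 0 = 96. ✓

3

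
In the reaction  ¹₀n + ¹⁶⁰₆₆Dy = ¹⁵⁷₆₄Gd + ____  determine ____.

Conserve mass number: 1 + 160 = 157 + A, so A = 4.
Conserve atomic number: 0 + 66 = 64 + Z, so Z = 2.
A = 4 and Z = 2 is ⁴₂He — an alpha particle.

alpha particle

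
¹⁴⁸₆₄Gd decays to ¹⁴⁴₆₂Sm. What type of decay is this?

ΔA = 144 − 148 = -4; ΔZ = 62 − 64 = -2.
A drops by 4 and Z drops by 2 — the signature of alpha emission.

alpha decay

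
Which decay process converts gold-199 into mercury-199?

ΔA = 199 − 199 = 0; ΔZ = 80 − 79 = +1.
A is unchanged and Z rises by 1 — a neutron has become a proton (β⁻ decay).

beta-minus decay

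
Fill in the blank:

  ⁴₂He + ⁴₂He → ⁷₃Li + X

Conserve mass number: 4 + 4 = 7 + A, so A = 1.
Conserve atomic number: 2 + 2 = 3 + Z, so Z = 1.
A = 1 and Z = 1 is ¹₁H — a proton.

proton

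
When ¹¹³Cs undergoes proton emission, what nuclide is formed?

Xe-112

Proton emission: mass number changes by -1, atomic number by -1.
A: 113 − 1 = 112; Z: 55 − 1 = 54.
Z = 54 is xenon, so the daughter is ¹¹²Xe.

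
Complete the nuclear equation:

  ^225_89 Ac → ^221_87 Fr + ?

Conserve mass number: 225 = 221 + A, so A = 4.
Conserve atomic number: 89 = 87 + Z, so Z = 2.
A = 4 and Z = 2 is ^4_2 He — an alpha particle.

alpha particle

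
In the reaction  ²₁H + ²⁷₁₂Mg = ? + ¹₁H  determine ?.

Conserve mass number: 2 + 27 = A + 1, so A = 28.
Conserve atomic number: 1 + 12 = Z + 1, so Z = 12.
Z = 12 is magnesium, so the species is ²⁸₁₂Mg.

Mg-28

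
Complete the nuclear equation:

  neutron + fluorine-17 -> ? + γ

Conserve mass number: 1 + 17 = A + 0, so A = 18.
Conserve atomic number: 0 + 9 = Z + 0, so Z = 9.
Z = 9 is fluorine, so the species is fluorine-18.

F-18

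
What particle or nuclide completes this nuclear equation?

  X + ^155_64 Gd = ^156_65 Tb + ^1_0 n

deuteron

Conserve mass number: A + 155 = 156 + 1, so A = 2.
Conserve atomic number: Z + 64 = 65 + 0, so Z = 1.
A = 2 and Z = 1 is ^2_1 H — a deuteron.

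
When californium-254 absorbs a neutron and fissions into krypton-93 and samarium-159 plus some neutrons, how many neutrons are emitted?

Conserve mass number: 255 = 93 + 159 + k, so k = 255 − 252 = 3.
Check atomic number: 98 = 36 + 62 + 0 = 98. ✓

3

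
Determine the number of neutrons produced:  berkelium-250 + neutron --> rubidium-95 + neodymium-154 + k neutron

Conserve mass number: 251 = 95 + 154 + k, so k = 251 − 249 = 2.
Check atomic number: 97 = 37 + 60 + 0 = 97. ✓

2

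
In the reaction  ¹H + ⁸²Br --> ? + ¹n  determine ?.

Conserve mass number: 1 + 82 = A + 1, so A = 82.
Conserve atomic number: 1 + 35 = Z + 0, so Z = 36.
Z = 36 is krypton, so the species is ⁸²Kr.

Kr-82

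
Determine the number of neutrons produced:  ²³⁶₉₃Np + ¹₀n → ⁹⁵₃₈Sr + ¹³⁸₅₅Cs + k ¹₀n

4

Conserve mass number: 237 = 95 + 138 + k, so k = 237 − 233 = 4.
Check atomic number: 93 = 38 + 55 + 0 = 93. ✓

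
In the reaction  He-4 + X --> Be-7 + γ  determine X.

Conserve mass number: 4 + A = 7 + 0, so A = 3.
Conserve atomic number: 2 + Z = 4 + 0, so Z = 2.
Z = 2 is helium, so the species is He-3.

He-3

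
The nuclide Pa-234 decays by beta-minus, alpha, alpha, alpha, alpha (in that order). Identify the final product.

Start: (A, Z) = (234, 91).
After β⁻: (234, 92).
After α: (230, 90).
After α: (226, 88).
After α: (222, 86).
After α: (218, 84).
Z = 84 is polonium.

Po-218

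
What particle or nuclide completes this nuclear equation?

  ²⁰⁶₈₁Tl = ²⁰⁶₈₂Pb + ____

beta-minus particle

Conserve mass number: 206 = 206 + A, so A = 0.
Conserve atomic number: 81 = 82 + Z, so Z = -1.
A = 0 and Z = -1 is ⁰₋₁e — a beta-minus particle.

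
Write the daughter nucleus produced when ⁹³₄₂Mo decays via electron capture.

Nb-93

Electron capture: mass number changes by +0, atomic number by -1.
A: 93 = 93; Z: 42 − 1 = 41.
Z = 41 is niobium, so the daughter is ⁹³₄₁Nb.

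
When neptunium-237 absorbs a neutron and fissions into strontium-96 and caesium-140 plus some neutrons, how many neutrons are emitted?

2

Conserve mass number: 238 = 96 + 140 + k, so k = 238 − 236 = 2.
Check atomic number: 93 = 38 + 55 + 0 = 93. ✓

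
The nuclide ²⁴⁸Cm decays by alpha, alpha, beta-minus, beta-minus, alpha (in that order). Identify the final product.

Start: (A, Z) = (248, 96).
After α: (244, 94).
After α: (240, 92).
After β⁻: (240, 93).
After β⁻: (240, 94).
After α: (236, 92).
Z = 92 is uranium.

U-236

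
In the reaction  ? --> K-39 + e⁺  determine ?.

Ca-39

Conserve mass number: A = 39 + 0, so A = 39.
Conserve atomic number: Z = 19 + 1, so Z = 20.
Z = 20 is calcium, so the species is Ca-39.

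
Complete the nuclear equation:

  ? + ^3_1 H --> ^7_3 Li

alpha particle

Conserve mass number: A + 3 = 7, so A = 4.
Conserve atomic number: Z + 1 = 3, so Z = 2.
A = 4 and Z = 2 is ^4_2 He — an alpha particle.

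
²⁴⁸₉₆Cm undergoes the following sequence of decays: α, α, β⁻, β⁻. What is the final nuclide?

Start: (A, Z) = (248, 96).
After α: (244, 94).
After α: (240, 92).
After β⁻: (240, 93).
After β⁻: (240, 94).
Z = 94 is plutonium.

Pu-240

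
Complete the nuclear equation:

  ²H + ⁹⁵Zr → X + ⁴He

Conserve mass number: 2 + 95 = A + 4, so A = 93.
Conserve atomic number: 1 + 40 = Z + 2, so Z = 39.
Z = 39 is yttrium, so the species is ⁹³Y.

Y-93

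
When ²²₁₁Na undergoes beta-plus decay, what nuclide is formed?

Ne-22

Beta-plus decay: mass number changes by +0, atomic number by -1.
A: 22 = 22; Z: 11 − 1 = 10.
Z = 10 is neon, so the daughter is ²²₁₀Ne.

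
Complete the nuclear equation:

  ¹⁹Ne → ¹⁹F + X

Conserve mass number: 19 = 19 + A, so A = 0.
Conserve atomic number: 10 = 9 + Z, so Z = 1.
A = 0 and Z = 1 is e⁺ — a positron.

positron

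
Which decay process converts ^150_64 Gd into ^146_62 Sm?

alpha decay

ΔA = 146 − 150 = -4; ΔZ = 62 − 64 = -2.
A drops by 4 and Z drops by 2 — the signature of alpha emission.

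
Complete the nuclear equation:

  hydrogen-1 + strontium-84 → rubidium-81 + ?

Conserve mass number: 1 + 84 = 81 + A, so A = 4.
Conserve atomic number: 1 + 38 = 37 + Z, so Z = 2.
A = 4 and Z = 2 is helium-4 — an alpha particle.

alpha particle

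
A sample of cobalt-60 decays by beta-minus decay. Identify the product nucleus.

Beta-minus decay: mass number changes by +0, atomic number by +1.
A: 60 = 60; Z: 27 + 1 = 28.
Z = 28 is nickel, so the daughter is nickel-60.

Ni-60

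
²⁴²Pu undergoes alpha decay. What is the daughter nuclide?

U-238

Alpha decay: mass number changes by -4, atomic number by -2.
A: 242 − 4 = 238; Z: 94 − 2 = 92.
Z = 92 is uranium, so the daughter is ²³⁸U.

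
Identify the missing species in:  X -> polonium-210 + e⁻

Bi-210

Conserve mass number: A = 210 + 0, so A = 210.
Conserve atomic number: Z = 84 − 1, so Z = 83.
Z = 83 is bismuth, so the species is bismuth-210.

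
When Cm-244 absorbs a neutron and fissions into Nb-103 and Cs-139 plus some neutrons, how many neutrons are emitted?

3

Conserve mass number: 245 = 103 + 139 + k, so k = 245 − 242 = 3.
Check atomic number: 96 = 41 + 55 + 0 = 96. ✓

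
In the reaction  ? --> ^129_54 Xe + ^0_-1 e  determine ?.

Conserve mass number: A = 129 + 0, so A = 129.
Conserve atomic number: Z = 54 − 1, so Z = 53.
Z = 53 is iodine, so the species is ^129_53 I.

I-129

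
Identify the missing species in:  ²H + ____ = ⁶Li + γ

Conserve mass number: 2 + A = 6 + 0, so A = 4.
Conserve atomic number: 1 + Z = 3 + 0, so Z = 2.
A = 4 and Z = 2 is ⁴He — an alpha particle.

alpha particle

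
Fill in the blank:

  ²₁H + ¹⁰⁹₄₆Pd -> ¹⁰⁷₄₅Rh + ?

Conserve mass number: 2 + 109 = 107 + A, so A = 4.
Conserve atomic number: 1 + 46 = 45 + Z, so Z = 2.
A = 4 and Z = 2 is ⁴₂He — an alpha particle.

alpha particle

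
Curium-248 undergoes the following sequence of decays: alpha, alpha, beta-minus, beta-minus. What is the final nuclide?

Start: (A, Z) = (248, 96).
After α: (244, 94).
After α: (240, 92).
After β⁻: (240, 93).
After β⁻: (240, 94).
Z = 94 is plutonium.

Pu-240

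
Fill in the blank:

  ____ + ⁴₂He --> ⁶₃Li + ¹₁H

Conserve mass number: A + 4 = 6 + 1, so A = 3.
Conserve atomic number: Z + 2 = 3 + 1, so Z = 2.
Z = 2 is helium, so the species is ³₂He.

He-3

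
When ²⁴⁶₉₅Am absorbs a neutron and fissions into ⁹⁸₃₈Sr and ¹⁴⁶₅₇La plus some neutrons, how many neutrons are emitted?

Conserve mass number: 247 = 98 + 146 + k, so k = 247 − 244 = 3.
Check atomic number: 95 = 38 + 57 + 0 = 95. ✓

3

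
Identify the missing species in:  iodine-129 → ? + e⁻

Conserve mass number: 129 = A + 0, so A = 129.
Conserve atomic number: 53 = Z − 1, so Z = 54.
Z = 54 is xenon, so the species is xenon-129.

Xe-129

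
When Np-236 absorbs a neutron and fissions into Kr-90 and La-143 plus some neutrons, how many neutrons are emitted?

4

Conserve mass number: 237 = 90 + 143 + k, so k = 237 − 233 = 4.
Check atomic number: 93 = 36 + 57 + 0 = 93. ✓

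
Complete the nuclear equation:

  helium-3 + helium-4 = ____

Conserve mass number: 3 + 4 = A, so A = 7.
Conserve atomic number: 2 + 2 = Z, so Z = 4.
Z = 4 is beryllium, so the species is beryllium-7.

Be-7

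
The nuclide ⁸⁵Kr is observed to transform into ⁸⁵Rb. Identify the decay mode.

beta-minus decay

ΔA = 85 − 85 = 0; ΔZ = 37 − 36 = +1.
A is unchanged and Z rises by 1 — a neutron has become a proton (β⁻ decay).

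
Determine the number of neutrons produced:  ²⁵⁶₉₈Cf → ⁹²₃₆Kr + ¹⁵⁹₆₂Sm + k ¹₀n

Conserve mass number: 256 = 92 + 159 + k, so k = 256 − 251 = 5.
Check atomic number: 98 = 36 + 62 + 0 = 98. ✓

5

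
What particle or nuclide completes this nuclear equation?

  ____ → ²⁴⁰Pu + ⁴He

Cm-244

Conserve mass number: A = 240 + 4, so A = 244.
Conserve atomic number: Z = 94 + 2, so Z = 96.
Z = 96 is curium, so the species is ²⁴⁴Cm.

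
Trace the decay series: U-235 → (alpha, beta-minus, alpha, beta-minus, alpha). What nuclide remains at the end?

Ra-223

Start: (A, Z) = (235, 92).
After α: (231, 90).
After β⁻: (231, 91).
After α: (227, 89).
After β⁻: (227, 90).
After α: (223, 88).
Z = 88 is radium.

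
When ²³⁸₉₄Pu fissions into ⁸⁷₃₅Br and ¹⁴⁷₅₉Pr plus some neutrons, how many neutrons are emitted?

Conserve mass number: 238 = 87 + 147 + k, so k = 238 − 234 = 4.
Check atomic number: 94 = 35 + 59 + 0 = 94. ✓

4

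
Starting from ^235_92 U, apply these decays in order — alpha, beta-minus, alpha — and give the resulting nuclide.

Start: (A, Z) = (235, 92).
After α: (231, 90).
After β⁻: (231, 91).
After α: (227, 89).
Z = 89 is actinium.

Ac-227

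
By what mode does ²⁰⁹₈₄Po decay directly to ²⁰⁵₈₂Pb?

alpha decay

ΔA = 205 − 209 = -4; ΔZ = 82 − 84 = -2.
A drops by 4 and Z drops by 2 — the signature of alpha emission.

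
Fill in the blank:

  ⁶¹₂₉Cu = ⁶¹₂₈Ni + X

positron

Conserve mass number: 61 = 61 + A, so A = 0.
Conserve atomic number: 29 = 28 + Z, so Z = 1.
A = 0 and Z = 1 is ⁰₁e — a positron.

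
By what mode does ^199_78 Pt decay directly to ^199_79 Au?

beta-minus decay

ΔA = 199 − 199 = 0; ΔZ = 79 − 78 = +1.
A is unchanged and Z rises by 1 — a neutron has become a proton (β⁻ decay).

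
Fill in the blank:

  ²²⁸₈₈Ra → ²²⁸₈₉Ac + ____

Conserve mass number: 228 = 228 + A, so A = 0.
Conserve atomic number: 88 = 89 + Z, so Z = -1.
A = 0 and Z = -1 is ⁰₋₁e — a beta-minus particle.

beta-minus particle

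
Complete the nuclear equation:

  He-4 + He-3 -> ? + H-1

Conserve mass number: 4 + 3 = A + 1, so A = 6.
Conserve atomic number: 2 + 2 = Z + 1, so Z = 3.
Z = 3 is lithium, so the species is Li-6.

Li-6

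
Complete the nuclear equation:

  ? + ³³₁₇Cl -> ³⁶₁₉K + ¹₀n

alpha particle

Conserve mass number: A + 33 = 36 + 1, so A = 4.
Conserve atomic number: Z + 17 = 19 + 0, so Z = 2.
A = 4 and Z = 2 is ⁴₂He — an alpha particle.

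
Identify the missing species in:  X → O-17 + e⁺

F-17

Conserve mass number: A = 17 + 0, so A = 17.
Conserve atomic number: Z = 8 + 1, so Z = 9.
Z = 9 is fluorine, so the species is F-17.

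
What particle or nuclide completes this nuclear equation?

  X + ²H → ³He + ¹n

Conserve mass number: A + 2 = 3 + 1, so A = 2.
Conserve atomic number: Z + 1 = 2 + 0, so Z = 1.
A = 2 and Z = 1 is ²H — a deuteron.

deuteron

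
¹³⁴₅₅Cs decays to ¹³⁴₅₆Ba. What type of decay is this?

beta-minus decay

ΔA = 134 − 134 = 0; ΔZ = 56 − 55 = +1.
A is unchanged and Z rises by 1 — a neutron has become a proton (β⁻ decay).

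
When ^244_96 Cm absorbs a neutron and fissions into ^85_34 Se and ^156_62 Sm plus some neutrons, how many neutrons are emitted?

Conserve mass number: 245 = 85 + 156 + k, so k = 245 − 241 = 4.
Check atomic number: 96 = 34 + 62 + 0 = 96. ✓

4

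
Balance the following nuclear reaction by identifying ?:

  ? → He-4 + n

Conserve mass number: A = 4 + 1, so A = 5.
Conserve atomic number: Z = 2 + 0, so Z = 2.
Z = 2 is helium, so the species is He-5.

He-5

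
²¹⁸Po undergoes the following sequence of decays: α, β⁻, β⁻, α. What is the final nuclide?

Pb-210

Start: (A, Z) = (218, 84).
After α: (214, 82).
After β⁻: (214, 83).
After β⁻: (214, 84).
After α: (210, 82).
Z = 82 is lead.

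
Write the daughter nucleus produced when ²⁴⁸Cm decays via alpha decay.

Alpha decay: mass number changes by -4, atomic number by -2.
A: 248 − 4 = 244; Z: 96 − 2 = 94.
Z = 94 is plutonium, so the daughter is ²⁴⁴Pu.

Pu-244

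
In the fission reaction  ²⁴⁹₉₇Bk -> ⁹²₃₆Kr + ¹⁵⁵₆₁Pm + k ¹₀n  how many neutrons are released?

Conserve mass number: 249 = 92 + 155 + k, so k = 249 − 247 = 2.
Check atomic number: 97 = 36 + 61 + 0 = 97. ✓

2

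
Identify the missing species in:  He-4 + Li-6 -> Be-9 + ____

Conserve mass number: 4 + 6 = 9 + A, so A = 1.
Conserve atomic number: 2 + 3 = 4 + Z, so Z = 1.
A = 1 and Z = 1 is H-1 — a proton.

proton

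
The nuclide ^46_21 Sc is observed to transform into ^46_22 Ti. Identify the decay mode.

beta-minus decay

ΔA = 46 − 46 = 0; ΔZ = 22 − 21 = +1.
A is unchanged and Z rises by 1 — a neutron has become a proton (β⁻ decay).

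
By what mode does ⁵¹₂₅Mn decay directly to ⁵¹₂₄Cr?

beta-plus decay or electron capture

ΔA = 51 − 51 = 0; ΔZ = 24 − 25 = -1.
A is unchanged and Z drops by 1 — a proton has become a neutron (β⁺ emission or electron capture).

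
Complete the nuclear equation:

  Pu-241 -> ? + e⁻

Conserve mass number: 241 = A + 0, so A = 241.
Conserve atomic number: 94 = Z − 1, so Z = 95.
Z = 95 is americium, so the species is Am-241.

Am-241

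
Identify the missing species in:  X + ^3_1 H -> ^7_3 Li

alpha particle

Conserve mass number: A + 3 = 7, so A = 4.
Conserve atomic number: Z + 1 = 3, so Z = 2.
A = 4 and Z = 2 is ^4_2 He — an alpha particle.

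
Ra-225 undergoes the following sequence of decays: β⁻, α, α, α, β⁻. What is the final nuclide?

Start: (A, Z) = (225, 88).
After β⁻: (225, 89).
After α: (221, 87).
After α: (217, 85).
After α: (213, 83).
After β⁻: (213, 84).
Z = 84 is polonium.

Po-213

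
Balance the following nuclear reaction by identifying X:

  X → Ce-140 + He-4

Nd-144

Conserve mass number: A = 140 + 4, so A = 144.
Conserve atomic number: Z = 58 + 2, so Z = 60.
Z = 60 is neodymium, so the species is Nd-144.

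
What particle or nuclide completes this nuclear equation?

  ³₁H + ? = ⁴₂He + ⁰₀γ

Conserve mass number: 3 + A = 4 + 0, so A = 1.
Conserve atomic number: 1 + Z = 2 + 0, so Z = 1.
A = 1 and Z = 1 is ¹₁H — a proton.

proton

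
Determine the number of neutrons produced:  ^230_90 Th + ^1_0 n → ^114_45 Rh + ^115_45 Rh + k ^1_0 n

2

Conserve mass number: 231 = 114 + 115 + k, so k = 231 − 229 = 2.
Check atomic number: 90 = 45 + 45 + 0 = 90. ✓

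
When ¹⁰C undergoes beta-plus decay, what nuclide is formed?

B-10

Beta-plus decay: mass number changes by +0, atomic number by -1.
A: 10 = 10; Z: 6 − 1 = 5.
Z = 5 is boron, so the daughter is ¹⁰B.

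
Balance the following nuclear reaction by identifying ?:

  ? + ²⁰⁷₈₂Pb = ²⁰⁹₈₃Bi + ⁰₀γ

Conserve mass number: A + 207 = 209 + 0, so A = 2.
Conserve atomic number: Z + 82 = 83 + 0, so Z = 1.
A = 2 and Z = 1 is ²₁H — a deuteron.

deuteron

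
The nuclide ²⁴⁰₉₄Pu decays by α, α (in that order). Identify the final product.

Start: (A, Z) = (240, 94).
After α: (236, 92).
After α: (232, 90).
Z = 90 is thorium.

Th-232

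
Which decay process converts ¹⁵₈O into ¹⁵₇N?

beta-plus decay or electron capture

ΔA = 15 − 15 = 0; ΔZ = 7 − 8 = -1.
A is unchanged and Z drops by 1 — a proton has become a neutron (β⁺ emission or electron capture).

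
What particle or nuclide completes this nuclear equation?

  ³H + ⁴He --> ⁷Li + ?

Conserve mass number: 3 + 4 = 7 + A, so A = 0.
Conserve atomic number: 1 + 2 = 3 + Z, so Z = 0.
A = 0 and Z = 0 is γ — a gamma ray.

gamma ray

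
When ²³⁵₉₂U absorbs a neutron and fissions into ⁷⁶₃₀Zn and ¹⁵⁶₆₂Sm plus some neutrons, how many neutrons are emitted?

4

Conserve mass number: 236 = 76 + 156 + k, so k = 236 − 232 = 4.
Check atomic number: 92 = 30 + 62 + 0 = 92. ✓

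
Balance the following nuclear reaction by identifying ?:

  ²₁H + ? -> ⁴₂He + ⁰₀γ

Conserve mass number: 2 + A = 4 + 0, so A = 2.
Conserve atomic number: 1 + Z = 2 + 0, so Z = 1.
A = 2 and Z = 1 is ²₁H — a deuteron.

deuteron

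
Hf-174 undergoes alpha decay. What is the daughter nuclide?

Alpha decay: mass number changes by -4, atomic number by -2.
A: 174 − 4 = 170; Z: 72 − 2 = 70.
Z = 70 is ytterbium, so the daughter is Yb-170.

Yb-170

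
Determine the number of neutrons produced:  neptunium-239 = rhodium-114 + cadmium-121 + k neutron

Conserve mass number: 239 = 114 + 121 + k, so k = 239 − 235 = 4.
Check atomic number: 93 = 45 + 48 + 0 = 93. ✓

4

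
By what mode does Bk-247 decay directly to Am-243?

ΔA = 243 − 247 = -4; ΔZ = 95 − 97 = -2.
A drops by 4 and Z drops by 2 — the signature of alpha emission.

alpha decay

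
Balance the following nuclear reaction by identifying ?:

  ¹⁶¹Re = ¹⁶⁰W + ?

proton

Conserve mass number: 161 = 160 + A, so A = 1.
Conserve atomic number: 75 = 74 + Z, so Z = 1.
A = 1 and Z = 1 is ¹H — a proton.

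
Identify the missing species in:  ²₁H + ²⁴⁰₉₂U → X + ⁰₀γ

Conserve mass number: 2 + 240 = A + 0, so A = 242.
Conserve atomic number: 1 + 92 = Z + 0, so Z = 93.
Z = 93 is neptunium, so the species is ²⁴²₉₃Np.

Np-242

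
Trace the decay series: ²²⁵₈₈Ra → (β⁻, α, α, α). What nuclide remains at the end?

Bi-213

Start: (A, Z) = (225, 88).
After β⁻: (225, 89).
After α: (221, 87).
After α: (217, 85).
After α: (213, 83).
Z = 83 is bismuth.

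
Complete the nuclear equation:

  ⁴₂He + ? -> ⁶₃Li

deuteron

Conserve mass number: 4 + A = 6, so A = 2.
Conserve atomic number: 2 + Z = 3, so Z = 1.
A = 2 and Z = 1 is ²₁H — a deuteron.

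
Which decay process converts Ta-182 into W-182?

beta-minus decay

ΔA = 182 − 182 = 0; ΔZ = 74 − 73 = +1.
A is unchanged and Z rises by 1 — a neutron has become a proton (β⁻ decay).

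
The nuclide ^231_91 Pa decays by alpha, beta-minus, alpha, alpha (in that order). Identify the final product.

Rn-219

Start: (A, Z) = (231, 91).
After α: (227, 89).
After β⁻: (227, 90).
After α: (223, 88).
After α: (219, 86).
Z = 86 is radon.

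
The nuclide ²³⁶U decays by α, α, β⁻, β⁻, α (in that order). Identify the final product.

Start: (A, Z) = (236, 92).
After α: (232, 90).
After α: (228, 88).
After β⁻: (228, 89).
After β⁻: (228, 90).
After α: (224, 88).
Z = 88 is radium.

Ra-224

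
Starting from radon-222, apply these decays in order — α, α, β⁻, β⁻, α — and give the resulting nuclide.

Pb-210

Start: (A, Z) = (222, 86).
After α: (218, 84).
After α: (214, 82).
After β⁻: (214, 83).
After β⁻: (214, 84).
After α: (210, 82).
Z = 82 is lead.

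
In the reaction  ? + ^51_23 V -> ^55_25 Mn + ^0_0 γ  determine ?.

alpha particle

Conserve mass number: A + 51 = 55 + 0, so A = 4.
Conserve atomic number: Z + 23 = 25 + 0, so Z = 2.
A = 4 and Z = 2 is ^4_2 He — an alpha particle.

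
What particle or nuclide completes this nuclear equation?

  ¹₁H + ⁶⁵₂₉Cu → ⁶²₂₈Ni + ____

Conserve mass number: 1 + 65 = 62 + A, so A = 4.
Conserve atomic number: 1 + 29 = 28 + Z, so Z = 2.
A = 4 and Z = 2 is ⁴₂He — an alpha particle.

alpha particle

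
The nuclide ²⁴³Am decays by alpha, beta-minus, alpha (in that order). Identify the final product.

U-235

Start: (A, Z) = (243, 95).
After α: (239, 93).
After β⁻: (239, 94).
After α: (235, 92).
Z = 92 is uranium.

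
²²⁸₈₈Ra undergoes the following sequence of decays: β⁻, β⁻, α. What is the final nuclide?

Ra-224

Start: (A, Z) = (228, 88).
After β⁻: (228, 89).
After β⁻: (228, 90).
After α: (224, 88).
Z = 88 is radium.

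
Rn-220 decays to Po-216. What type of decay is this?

ΔA = 216 − 220 = -4; ΔZ = 84 − 86 = -2.
A drops by 4 and Z drops by 2 — the signature of alpha emission.

alpha decay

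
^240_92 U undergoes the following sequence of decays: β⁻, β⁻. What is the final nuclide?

Pu-240

Start: (A, Z) = (240, 92).
After β⁻: (240, 93).
After β⁻: (240, 94).
Z = 94 is plutonium.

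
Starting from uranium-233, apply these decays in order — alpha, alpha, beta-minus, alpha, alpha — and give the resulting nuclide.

Start: (A, Z) = (233, 92).
After α: (229, 90).
After α: (225, 88).
After β⁻: (225, 89).
After α: (221, 87).
After α: (217, 85).
Z = 85 is astatine.

At-217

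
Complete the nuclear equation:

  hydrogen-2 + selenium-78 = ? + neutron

Conserve mass number: 2 + 78 = A + 1, so A = 79.
Conserve atomic number: 1 + 34 = Z + 0, so Z = 35.
Z = 35 is bromine, so the species is bromine-79.

Br-79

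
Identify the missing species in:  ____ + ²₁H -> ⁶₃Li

Conserve mass number: A + 2 = 6, so A = 4.
Conserve atomic number: Z + 1 = 3, so Z = 2.
A = 4 and Z = 2 is ⁴₂He — an alpha particle.

alpha particle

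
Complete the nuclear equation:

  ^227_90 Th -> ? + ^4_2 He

Ra-223

Conserve mass number: 227 = A + 4, so A = 223.
Conserve atomic number: 90 = Z + 2, so Z = 88.
Z = 88 is radium, so the species is ^223_88 Ra.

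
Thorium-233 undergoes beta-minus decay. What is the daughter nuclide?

Pa-233

Beta-minus decay: mass number changes by +0, atomic number by +1.
A: 233 = 233; Z: 90 + 1 = 91.
Z = 91 is protactinium, so the daughter is protactinium-233.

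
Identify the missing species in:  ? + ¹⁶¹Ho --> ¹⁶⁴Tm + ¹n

alpha particle

Conserve mass number: A + 161 = 164 + 1, so A = 4.
Conserve atomic number: Z + 67 = 69 + 0, so Z = 2.
A = 4 and Z = 2 is ⁴He — an alpha particle.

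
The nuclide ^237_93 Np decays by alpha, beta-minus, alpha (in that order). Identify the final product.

Start: (A, Z) = (237, 93).
After α: (233, 91).
After β⁻: (233, 92).
After α: (229, 90).
Z = 90 is thorium.

Th-229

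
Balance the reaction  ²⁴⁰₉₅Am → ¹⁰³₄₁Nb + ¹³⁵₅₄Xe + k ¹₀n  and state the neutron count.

2

Conserve mass number: 240 = 103 + 135 + k, so k = 240 − 238 = 2.
Check atomic number: 95 = 41 + 54 + 0 = 95. ✓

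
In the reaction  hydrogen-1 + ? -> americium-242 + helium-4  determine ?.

Cm-245

Conserve mass number: 1 + A = 242 + 4, so A = 245.
Conserve atomic number: 1 + Z = 95 + 2, so Z = 96.
Z = 96 is curium, so the species is curium-245.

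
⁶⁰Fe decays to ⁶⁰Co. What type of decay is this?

beta-minus decay

ΔA = 60 − 60 = 0; ΔZ = 27 − 26 = +1.
A is unchanged and Z rises by 1 — a neutron has become a proton (β⁻ decay).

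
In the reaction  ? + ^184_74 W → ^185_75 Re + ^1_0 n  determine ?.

deuteron

Conserve mass number: A + 184 = 185 + 1, so A = 2.
Conserve atomic number: Z + 74 = 75 + 0, so Z = 1.
A = 2 and Z = 1 is ^2_1 H — a deuteron.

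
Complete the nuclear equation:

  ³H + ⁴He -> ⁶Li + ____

Conserve mass number: 3 + 4 = 6 + A, so A = 1.
Conserve atomic number: 1 + 2 = 3 + Z, so Z = 0.
A = 1 and Z = 0 is ¹n — a neutron.

neutron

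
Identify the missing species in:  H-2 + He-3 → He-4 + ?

proton

Conserve mass number: 2 + 3 = 4 + A, so A = 1.
Conserve atomic number: 1 + 2 = 2 + Z, so Z = 1.
A = 1 and Z = 1 is H-1 — a proton.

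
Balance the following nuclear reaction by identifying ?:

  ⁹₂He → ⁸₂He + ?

Conserve mass number: 9 = 8 + A, so A = 1.
Conserve atomic number: 2 = 2 + Z, so Z = 0.
A = 1 and Z = 0 is ¹₀n — a neutron.

neutron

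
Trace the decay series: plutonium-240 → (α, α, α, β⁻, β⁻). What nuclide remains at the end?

Th-228

Start: (A, Z) = (240, 94).
After α: (236, 92).
After α: (232, 90).
After α: (228, 88).
After β⁻: (228, 89).
After β⁻: (228, 90).
Z = 90 is thorium.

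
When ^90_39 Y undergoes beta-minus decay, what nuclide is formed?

Beta-minus decay: mass number changes by +0, atomic number by +1.
A: 90 = 90; Z: 39 + 1 = 40.
Z = 40 is zirconium, so the daughter is ^90_40 Zr.

Zr-90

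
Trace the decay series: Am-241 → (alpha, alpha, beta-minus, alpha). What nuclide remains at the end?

Start: (A, Z) = (241, 95).
After α: (237, 93).
After α: (233, 91).
After β⁻: (233, 92).
After α: (229, 90).
Z = 90 is thorium.

Th-229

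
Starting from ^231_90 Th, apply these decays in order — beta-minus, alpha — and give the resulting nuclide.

Ac-227

Start: (A, Z) = (231, 90).
After β⁻: (231, 91).
After α: (227, 89).
Z = 89 is actinium.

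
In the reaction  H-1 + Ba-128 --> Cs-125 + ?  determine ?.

alpha particle

Conserve mass number: 1 + 128 = 125 + A, so A = 4.
Conserve atomic number: 1 + 56 = 55 + Z, so Z = 2.
A = 4 and Z = 2 is He-4 — an alpha particle.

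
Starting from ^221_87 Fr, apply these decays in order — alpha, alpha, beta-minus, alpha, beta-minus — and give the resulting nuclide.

Start: (A, Z) = (221, 87).
After α: (217, 85).
After α: (213, 83).
After β⁻: (213, 84).
After α: (209, 82).
After β⁻: (209, 83).
Z = 83 is bismuth.

Bi-209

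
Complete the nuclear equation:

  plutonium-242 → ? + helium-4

Conserve mass number: 242 = A + 4, so A = 238.
Conserve atomic number: 94 = Z + 2, so Z = 92.
Z = 92 is uranium, so the species is uranium-238.

U-238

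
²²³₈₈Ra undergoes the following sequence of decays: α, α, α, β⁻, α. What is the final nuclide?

Tl-207

Start: (A, Z) = (223, 88).
After α: (219, 86).
After α: (215, 84).
After α: (211, 82).
After β⁻: (211, 83).
After α: (207, 81).
Z = 81 is thallium.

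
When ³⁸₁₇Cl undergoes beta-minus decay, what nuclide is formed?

Ar-38

Beta-minus decay: mass number changes by +0, atomic number by +1.
A: 38 = 38; Z: 17 + 1 = 18.
Z = 18 is argon, so the daughter is ³⁸₁₈Ar.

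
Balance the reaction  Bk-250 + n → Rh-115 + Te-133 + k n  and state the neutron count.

3

Conserve mass number: 251 = 115 + 133 + k, so k = 251 − 248 = 3.
Check atomic number: 97 = 45 + 52 + 0 = 97. ✓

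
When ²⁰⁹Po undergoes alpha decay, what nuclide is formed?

Pb-205

Alpha decay: mass number changes by -4, atomic number by -2.
A: 209 − 4 = 205; Z: 84 − 2 = 82.
Z = 82 is lead, so the daughter is ²⁰⁵Pb.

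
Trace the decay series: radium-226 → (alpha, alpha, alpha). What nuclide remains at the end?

Start: (A, Z) = (226, 88).
After α: (222, 86).
After α: (218, 84).
After α: (214, 82).
Z = 82 is lead.

Pb-214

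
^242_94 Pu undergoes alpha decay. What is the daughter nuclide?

Alpha decay: mass number changes by -4, atomic number by -2.
A: 242 − 4 = 238; Z: 94 − 2 = 92.
Z = 92 is uranium, so the daughter is ^238_92 U.

U-238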